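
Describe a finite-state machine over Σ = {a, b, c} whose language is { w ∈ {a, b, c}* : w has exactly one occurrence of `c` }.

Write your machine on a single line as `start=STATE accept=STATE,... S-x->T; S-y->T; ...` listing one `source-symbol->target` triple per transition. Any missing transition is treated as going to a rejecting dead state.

Only the number of `c`s matters, and only up to 2. Make a chain s0 → s1 → s2 advanced by each `c` (with s2 absorbing); every other symbol self-loops. The accepting set is {s1}.
A 3-state machine:
        a   b   c  
>  s0   s0  s0  s1 
 * s1   s1  s1  s2 
   s2   s2  s2  s2 
(> = start, * = accepting)

start=s0; accept=s1; s0-a->s0; s0-b->s0; s0-c->s1; s1-a->s1; s1-b->s1; s1-c->s2; s2-a->s2; s2-b->s2; s2-c->s2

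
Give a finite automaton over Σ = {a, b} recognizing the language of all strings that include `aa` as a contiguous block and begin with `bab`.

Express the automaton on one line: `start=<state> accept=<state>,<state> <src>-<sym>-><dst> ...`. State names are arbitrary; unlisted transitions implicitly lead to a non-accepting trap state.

start=q0 accept=q8 q0-a->q1 q0-b->q2 q1-a->q3 q1-b->q4 q2-a->q5 q2-b->q4 q3-a->q3 q3-b->q3 q4-a->q1 q4-b->q4 q5-a->q3 q5-b->q6 q6-a->q7 q6-b->q6 q7-a->q8 q7-b->q6 q8-a->q8 q8-b->q8

Handle the two conditions separately and then intersect. The first has 3 states tracking whether and how much of `aa` has been seen; the second has 5 states tracking whether the input so far still matches the prefix `bab`. A product state is a pair (one from each), accepting exactly when both do.
A 9-state machine:
        a   b  
>  q0   q1  q2 
   q1   q3  q4 
   q2   q5  q4 
   q3   q3  q3 
   q4   q1  q4 
   q5   q3  q6 
   q6   q7  q6 
   q7   q8  q6 
 * q8   q8  q8 
(> = start, * = accepting)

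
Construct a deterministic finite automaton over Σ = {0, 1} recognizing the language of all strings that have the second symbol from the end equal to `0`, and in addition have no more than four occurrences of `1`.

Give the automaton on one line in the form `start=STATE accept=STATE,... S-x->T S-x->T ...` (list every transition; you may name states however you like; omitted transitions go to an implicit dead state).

Build one automaton per condition and run them in lockstep. The first has 7 states tracking the last 2 symbols read; the second has 6 states tracking the count of `1`s, saturating at 5. A product state is a pair (one from each), accepting exactly when both do.
23 states suffice.
          0    1  
>  q0     q1   q2 
   q1     q3   q4 
   q2     q5   q6 
 * q3     q3   q4 
 * q4     q5   q6 
   q5     q7   q8 
   q6     q9  q10 
 * q7     q7   q8 
 * q8     q9  q10 
   q9    q11  q12 
   q10   q13  q14 
 * q11   q11  q12 
 * q12   q13  q14 
   q13   q15  q16 
   q14   q17  q18 
 * q15   q15  q16 
 * q16   q17  q18 
   q17   q19  q20 
   q18   q21  q18 
 * q19   q19  q20 
   q20   q21  q18 
   q21   q22  q20 
   q22   q22  q20 
(> = start, * = accepting)

start=q0 accept=q3,q4,q7,q8,q11,q12,q15,q16,q19 q0-0->q1 q0-1->q2 q1-0->q3 q1-1->q4 q2-0->q5 q2-1->q6 q3-0->q3 q3-1->q4 q4-0->q5 q4-1->q6 q5-0->q7 q5-1->q8 q6-0->q9 q6-1->q10 q7-0->q7 q7-1->q8 q8-0->q9 q8-1->q10 q9-0->q11 q9-1->q12 q10-0->q13 q10-1->q14 q11-0->q11 q11-1->q12 q12-0->q13 q12-1->q14 q13-0->q15 q13-1->q16 q14-0->q17 q14-1->q18 q15-0->q15 q15-1->q16 q16-0->q17 q16-1->q18 q17-0->q19 q17-1->q20 q18-0->q21 q18-1->q18 q19-0->q19 q19-1->q20 q20-0->q21 q20-1->q18 q21-0->q22 q21-1->q20 q22-0->q22 q22-1->q20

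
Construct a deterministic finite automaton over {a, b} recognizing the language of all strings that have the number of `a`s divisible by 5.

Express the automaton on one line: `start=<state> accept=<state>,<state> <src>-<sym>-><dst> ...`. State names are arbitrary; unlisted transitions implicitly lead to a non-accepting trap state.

Keep the running count of `a`s modulo 5: each `a` advances along the cycle q0 → q1 → q2 → q3 → q4 → q0 while other symbols loop. Accept at q0.
With 5 states:
        a   b  
>* q0   q1  q0 
   q1   q2  q1 
   q2   q3  q2 
   q3   q4  q3 
   q4   q0  q4 
(> = start, * = accepting)

start=q0 accept=q0 q0-a->q1 q0-b->q0 q1-a->q2 q1-b->q1 q2-a->q3 q2-b->q2 q3-a->q4 q3-b->q3 q4-a->q0 q4-b->q4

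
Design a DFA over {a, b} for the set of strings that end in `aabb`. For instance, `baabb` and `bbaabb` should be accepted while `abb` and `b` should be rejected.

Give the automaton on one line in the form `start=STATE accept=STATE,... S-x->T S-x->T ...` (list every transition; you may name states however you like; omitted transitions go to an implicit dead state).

Let each state record the length of the longest suffix of the input read so far that is also a prefix of `aabb`. S1 means the last symbol is `a`; S2 means the last 2 symbols are `aa`; S3 means the last 3 symbols are `aab`; S4 means the last 4 symbols are `aabb`. Accept only at S4, where the string currently ends in `aabb`.
With 5 states:
        a   b  
>  S0   S1  S0 
   S1   S2  S0 
   S2   S2  S3 
   S3   S1  S4 
 * S4   S1  S0 
(> = start, * = accepting)

start=S0 accept=S4 S0-a->S1 S0-b->S0 S1-a->S2 S1-b->S0 S2-a->S2 S2-b->S3 S3-a->S1 S3-b->S4 S4-a->S1 S4-b->S0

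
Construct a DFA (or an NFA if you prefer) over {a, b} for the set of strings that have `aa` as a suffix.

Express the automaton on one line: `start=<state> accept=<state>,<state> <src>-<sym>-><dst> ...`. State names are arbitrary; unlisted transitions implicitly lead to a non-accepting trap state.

Remember how much of `aa` the current input suffix matches. State S0 means no match yet; S1 means the last symbol is `a`; S2 means the last 2 symbols are `aa`. Only S2 accepts. On a mismatch, fall back to the longest proper suffix that is still a prefix of `aa`.
With 3 states:
        a   b  
>  S0   S1  S0 
   S1   S2  S0 
 * S2   S2  S0 
(> = start, * = accepting)

start=S0 accept=S2 S0-a->S1 S0-b->S0 S1-a->S2 S1-b->S0 S2-a->S2 S2-b->S0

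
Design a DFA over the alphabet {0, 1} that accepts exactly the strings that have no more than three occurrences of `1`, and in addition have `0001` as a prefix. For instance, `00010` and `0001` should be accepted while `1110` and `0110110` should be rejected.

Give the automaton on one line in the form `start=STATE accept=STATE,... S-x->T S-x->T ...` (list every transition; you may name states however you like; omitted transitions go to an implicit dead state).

start=q0 accept=q8,q10,q11 q0-0->q1 q0-1->q2 q1-0->q3 q1-1->q2 q2-0->q2 q2-1->q4 q3-0->q5 q3-1->q2 q4-0->q4 q4-1->q6 q5-0->q7 q5-1->q8 q6-0->q6 q6-1->q9 q7-0->q7 q7-1->q2 q8-0->q8 q8-1->q10 q9-0->q9 q9-1->q9 q10-0->q10 q10-1->q11 q11-0->q11 q11-1->q12 q12-0->q12 q12-1->q12

Build one automaton per condition and run them in lockstep. The first has 5 states tracking the count of `1`s, saturating at 4; the second has 6 states tracking whether the input so far still matches the prefix `0001`. A product state is a pair (one from each), accepting exactly when both do.
A 13-state machine:
          0    1  
>  q0     q1   q2 
   q1     q3   q2 
   q2     q2   q4 
   q3     q5   q2 
   q4     q4   q6 
   q5     q7   q8 
   q6     q6   q9 
   q7     q7   q2 
 * q8     q8  q10 
   q9     q9   q9 
 * q10   q10  q11 
 * q11   q11  q12 
   q12   q12  q12 
(> = start, * = accepting)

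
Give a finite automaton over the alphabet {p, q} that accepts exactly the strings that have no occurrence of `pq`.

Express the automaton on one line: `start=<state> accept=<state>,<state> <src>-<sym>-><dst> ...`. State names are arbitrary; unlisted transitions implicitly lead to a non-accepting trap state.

This is the complement of 'contains `pq`'. Use the same substring-matching states — s0 through s2 holding how much of `pq` has just been matched — but flip the accepting set: everything except the trap s2 accepts.
With 3 states:
        p   q  
>* s0   s1  s0 
 * s1   s1  s2 
   s2   s2  s2 
(> = start, * = accepting)

start=s0 accept=s0,s1 s0-p->s1 s0-q->s0 s1-p->s1 s1-q->s2 s2-p->s2 s2-q->s2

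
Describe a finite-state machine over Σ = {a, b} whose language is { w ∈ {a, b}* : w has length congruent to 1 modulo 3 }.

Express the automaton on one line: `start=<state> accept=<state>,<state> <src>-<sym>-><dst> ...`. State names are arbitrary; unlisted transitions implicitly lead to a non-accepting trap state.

Count input length modulo 3: every symbol advances one step around the cycle q0 → q1 → q2 → q0. Accept at q1.
3 states suffice.
        a   b  
>  q0   q1  q1 
 * q1   q2  q2 
   q2   q0  q0 
(> = start, * = accepting)

start=q0 accept=q1 q0-a->q1 q0-b->q1 q1-a->q2 q1-b->q2 q2-a->q0 q2-b->q0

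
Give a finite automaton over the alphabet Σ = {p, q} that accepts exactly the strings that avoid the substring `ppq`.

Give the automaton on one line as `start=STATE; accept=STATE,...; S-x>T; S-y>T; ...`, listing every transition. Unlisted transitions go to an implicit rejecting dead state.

Track partial matches of the forbidden pattern `ppq`. State S3 is a dead state reached once `ppq` has occurred; every other state accepts. S0 means no part of `ppq` is currently matched.
With 4 states:
        p   q  
>* S0   S1  S0 
 * S1   S2  S0 
 * S2   S2  S3 
   S3   S3  S3 
(> = start, * = accepting)

start=S0; accept=S0,S1,S2; S0-p>S1; S0-q>S0; S1-p>S2; S1-q>S0; S2-p>S2; S2-q>S3; S3-p>S3; S3-q>S3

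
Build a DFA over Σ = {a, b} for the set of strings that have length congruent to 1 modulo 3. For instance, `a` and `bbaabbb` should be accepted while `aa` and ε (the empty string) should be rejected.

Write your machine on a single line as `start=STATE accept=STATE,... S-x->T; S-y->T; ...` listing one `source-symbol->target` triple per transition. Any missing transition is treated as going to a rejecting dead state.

start=S0; accept=S1; S0-a->S1; S0-b->S1; S1-a->S2; S1-b->S2; S2-a->S0; S2-b->S0

Count input length modulo 3: every symbol advances one step around the cycle S0 → S1 → S2 → S0. Accept at S1.
With 3 states:
        a   b  
>  S0   S1  S1 
 * S1   S2  S2 
   S2   S0  S0 
(> = start, * = accepting)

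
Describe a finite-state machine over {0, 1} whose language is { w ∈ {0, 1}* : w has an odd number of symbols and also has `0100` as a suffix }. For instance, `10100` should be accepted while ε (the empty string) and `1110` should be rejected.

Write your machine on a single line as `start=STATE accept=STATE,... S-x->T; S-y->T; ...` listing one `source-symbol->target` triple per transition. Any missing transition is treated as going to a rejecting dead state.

start=s0; accept=s9; s0-0->s1; s0-1->s2; s1-0->s3; s1-1->s4; s2-0->s3; s2-1->s0; s3-0->s1; s3-1->s5; s4-0->s6; s4-1->s2; s5-0->s7; s5-1->s0; s6-0->s8; s6-1->s4; s7-0->s9; s7-1->s5; s8-0->s1; s8-1->s5; s9-0->s3; s9-1->s4

Build one automaton per condition and run them in lockstep. One (2 states) tracks the input length modulo 2; the other (5 states) tracks how much of the suffix `0100` has currently been matched. Each combined state is a pair, one component from each; accept when both components accept.
        0   1  
>  s0   s1  s2 
   s1   s3  s4 
   s2   s3  s0 
   s3   s1  s5 
   s4   s6  s2 
   s5   s7  s0 
   s6   s8  s4 
   s7   s9  s5 
   s8   s1  s5 
 * s9   s3  s4 
(> = start, * = accepting)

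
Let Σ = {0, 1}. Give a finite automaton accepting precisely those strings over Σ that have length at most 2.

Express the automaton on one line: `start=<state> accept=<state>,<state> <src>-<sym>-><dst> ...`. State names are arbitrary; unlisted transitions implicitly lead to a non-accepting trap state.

start=A accept=A,B,C A-0->B A-1->B B-0->C B-1->C C-0->D C-1->D D-0->D D-1->D

We only need to distinguish lengths 0, 1, …, 2, and '>2'. Chain A → B → C → D on every symbol, with D looping. Accepting states: {A, B, C}.
A 4-state machine:
       0  1 
>* A   B  B 
 * B   C  C 
 * C   D  D 
   D   D  D 
(> = start, * = accepting)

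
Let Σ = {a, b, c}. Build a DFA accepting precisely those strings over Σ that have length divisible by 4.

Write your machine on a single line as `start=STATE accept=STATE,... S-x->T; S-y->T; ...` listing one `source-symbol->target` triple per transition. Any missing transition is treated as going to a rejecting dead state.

Count input length modulo 4: every symbol advances one step around the cycle s0 → s1 → s2 → s3 → s0. Accept at s0.
A 4-state machine:
        a   b   c  
>* s0   s1  s1  s1 
   s1   s2  s2  s2 
   s2   s3  s3  s3 
   s3   s0  s0  s0 
(> = start, * = accepting)

start=s0; accept=s0; s0-a->s1; s0-b->s1; s0-c->s1; s1-a->s2; s1-b->s2; s1-c->s2; s2-a->s3; s2-b->s3; s2-c->s3; s3-a->s0; s3-b->s0; s3-c->s0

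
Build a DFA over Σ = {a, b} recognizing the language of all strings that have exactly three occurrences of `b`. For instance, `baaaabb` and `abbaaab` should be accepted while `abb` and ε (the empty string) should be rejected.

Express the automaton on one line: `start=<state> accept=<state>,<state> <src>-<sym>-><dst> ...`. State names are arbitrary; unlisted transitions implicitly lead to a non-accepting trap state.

start=S0 accept=S3 S0-a->S0 S0-b->S1 S1-a->S1 S1-b->S2 S2-a->S2 S2-b->S3 S3-a->S3 S3-b->S4 S4-a->S4 S4-b->S4

Only the number of `b`s matters, and only up to 4. Make a chain S0 → S1 → S2 → S3 → S4 advanced by each `b` (with S4 absorbing); every other symbol self-loops. The accepting set is {S3}.
        a   b  
>  S0   S0  S1 
   S1   S1  S2 
   S2   S2  S3 
 * S3   S3  S4 
   S4   S4  S4 
(> = start, * = accepting)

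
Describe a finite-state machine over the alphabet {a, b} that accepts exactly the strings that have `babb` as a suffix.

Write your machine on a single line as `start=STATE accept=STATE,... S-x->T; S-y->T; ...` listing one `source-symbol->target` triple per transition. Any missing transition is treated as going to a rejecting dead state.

start=q0; accept=q4; q0-a->q0; q0-b->q1; q1-a->q2; q1-b->q1; q2-a->q0; q2-b->q3; q3-a->q2; q3-b->q4; q4-a->q2; q4-b->q1

Let each state record the length of the longest suffix of the input read so far that is also a prefix of `babb`. q1 means the last symbol is `b`; q2 means the last 2 symbols are `ba`; q3 means the last 3 symbols are `bab`; q4 means the last 4 symbols are `babb`. Accept only at q4, where the string currently ends in `babb`.
With 5 states:
        a   b  
>  q0   q0  q1 
   q1   q2  q1 
   q2   q0  q3 
   q3   q2  q4 
 * q4   q2  q1 
(> = start, * = accepting)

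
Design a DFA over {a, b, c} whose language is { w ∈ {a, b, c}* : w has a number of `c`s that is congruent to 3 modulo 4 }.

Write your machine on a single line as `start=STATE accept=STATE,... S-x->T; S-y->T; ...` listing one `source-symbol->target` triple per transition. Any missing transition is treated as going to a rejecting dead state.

start=s0; accept=s3; s0-a->s0; s0-b->s0; s0-c->s1; s1-a->s1; s1-b->s1; s1-c->s2; s2-a->s2; s2-b->s2; s2-c->s3; s3-a->s3; s3-b->s3; s3-c->s0

Keep the running count of `c`s modulo 4: each `c` advances along the cycle s0 → s1 → s2 → s3 → s0 while other symbols loop. Accept at s3.
4 states suffice.
        a   b   c  
>  s0   s0  s0  s1 
   s1   s1  s1  s2 
   s2   s2  s2  s3 
 * s3   s3  s3  s0 
(> = start, * = accepting)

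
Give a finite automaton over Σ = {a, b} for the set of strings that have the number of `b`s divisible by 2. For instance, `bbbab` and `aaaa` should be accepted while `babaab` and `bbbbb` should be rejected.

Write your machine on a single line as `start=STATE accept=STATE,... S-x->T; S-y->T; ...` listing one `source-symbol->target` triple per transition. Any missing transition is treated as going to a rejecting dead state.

start=q0; accept=q0; q0-a->q0; q0-b->q1; q1-a->q1; q1-b->q0

The only thing that matters is how many `b`s have appeared, reduced mod 2. Use one state per residue: q0 for 0, …, q1 for 1. Reading `b` moves to the next residue; anything else stays put. q0 is accepting.
        a   b  
>* q0   q0  q1 
   q1   q1  q0 
(> = start, * = accepting)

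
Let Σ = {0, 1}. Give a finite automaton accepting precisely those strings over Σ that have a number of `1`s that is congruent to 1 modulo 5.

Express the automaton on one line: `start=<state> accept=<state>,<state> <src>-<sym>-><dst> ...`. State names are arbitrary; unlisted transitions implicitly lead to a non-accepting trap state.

start=q0 accept=q1 q0-0->q0 q0-1->q1 q1-0->q1 q1-1->q2 q2-0->q2 q2-1->q3 q3-0->q3 q3-1->q4 q4-0->q4 q4-1->q0

Keep the running count of `1`s modulo 5: each `1` advances along the cycle q0 → q1 → q2 → q3 → q4 → q0 while other symbols loop. Accept at q1.
5 states suffice.
        0   1  
>  q0   q0  q1 
 * q1   q1  q2 
   q2   q2  q3 
   q3   q3  q4 
   q4   q4  q0 
(> = start, * = accepting)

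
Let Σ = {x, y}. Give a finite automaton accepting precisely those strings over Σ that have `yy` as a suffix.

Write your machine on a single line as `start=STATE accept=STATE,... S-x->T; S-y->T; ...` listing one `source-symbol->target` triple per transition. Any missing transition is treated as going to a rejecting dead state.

start=q0; accept=q2; q0-x->q0; q0-y->q1; q1-x->q0; q1-y->q2; q2-x->q0; q2-y->q2

Let each state record the length of the longest suffix of the input read so far that is also a prefix of `yy`. q1 means the last symbol is `y`; q2 means the last 2 symbols are `yy`. Accept only at q2, where the string currently ends in `yy`.
A 3-state machine:
        x   y  
>  q0   q0  q1 
   q1   q0  q2 
 * q2   q0  q2 
(> = start, * = accepting)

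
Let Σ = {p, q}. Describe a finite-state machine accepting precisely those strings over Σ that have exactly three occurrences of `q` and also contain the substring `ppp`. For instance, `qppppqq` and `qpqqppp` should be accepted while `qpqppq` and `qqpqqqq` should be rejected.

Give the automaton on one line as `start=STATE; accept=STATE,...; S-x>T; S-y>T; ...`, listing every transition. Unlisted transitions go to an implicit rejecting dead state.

start=s0; accept=s17; s0-p>s1; s0-q>s2; s1-p>s3; s1-q>s2; s2-p>s4; s2-q>s5; s3-p>s6; s3-q>s2; s4-p>s7; s4-q>s5; s5-p>s8; s5-q>s9; s6-p>s6; s6-q>s10; s7-p>s10; s7-q>s5; s8-p>s11; s8-q>s9; s9-p>s12; s9-q>s13; s10-p>s10; s10-q>s14; s11-p>s14; s11-q>s9; s12-p>s15; s12-q>s13; s13-p>s16; s13-q>s13; s14-p>s14; s14-q>s17; s15-p>s17; s15-q>s13; s16-p>s18; s16-q>s13; s17-p>s17; s17-q>s19; s18-p>s19; s18-q>s13; s19-p>s19; s19-q>s19

Run two small machines in parallel and take their product. One (5 states) tracks the count of `q`s, saturating at 4; the other (4 states) tracks whether and how much of `ppp` has been seen. Each combined state is a pair, one component from each; accept when both components accept.
With 20 states:
          p    q  
>  s0     s1   s2 
   s1     s3   s2 
   s2     s4   s5 
   s3     s6   s2 
   s4     s7   s5 
   s5     s8   s9 
   s6     s6  s10 
   s7    s10   s5 
   s8    s11   s9 
   s9    s12  s13 
   s10   s10  s14 
   s11   s14   s9 
   s12   s15  s13 
   s13   s16  s13 
   s14   s14  s17 
   s15   s17  s13 
   s16   s18  s13 
 * s17   s17  s19 
   s18   s19  s13 
   s19   s19  s19 
(> = start, * = accepting)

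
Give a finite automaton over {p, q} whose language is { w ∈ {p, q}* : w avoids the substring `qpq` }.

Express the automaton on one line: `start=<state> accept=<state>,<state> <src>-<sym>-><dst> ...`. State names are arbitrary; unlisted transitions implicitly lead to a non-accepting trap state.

start=A accept=A,B,C A-p->A A-q->B B-p->C B-q->B C-p->A C-q->D D-p->D D-q->D

Track partial matches of the forbidden pattern `qpq`. State D is a dead state reached once `qpq` has occurred; every other state accepts. A means no part of `qpq` is currently matched.
With 4 states:
       p  q 
>* A   A  B 
 * B   C  B 
 * C   A  D 
   D   D  D 
(> = start, * = accepting)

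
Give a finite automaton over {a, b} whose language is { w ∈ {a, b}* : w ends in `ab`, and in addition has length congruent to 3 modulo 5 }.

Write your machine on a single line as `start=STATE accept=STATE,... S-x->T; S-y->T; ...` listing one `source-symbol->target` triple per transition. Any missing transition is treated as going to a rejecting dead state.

start=s0; accept=s7; s0-a->s1; s0-b->s2; s1-a->s3; s1-b->s4; s2-a->s3; s2-b->s5; s3-a->s6; s3-b->s7; s4-a->s6; s4-b->s8; s5-a->s6; s5-b->s8; s6-a->s9; s6-b->s10; s7-a->s9; s7-b->s11; s8-a->s9; s8-b->s11; s9-a->s12; s9-b->s13; s10-a->s12; s10-b->s0; s11-a->s12; s11-b->s0; s12-a->s1; s12-b->s14; s13-a->s1; s13-b->s2; s14-a->s3; s14-b->s5

Build one automaton per condition and run them in lockstep. One (3 states) tracks how much of the suffix `ab` has currently been matched; the other (5 states) tracks the input length modulo 5. Each combined state is a pair, one component from each; accept when both components accept.
          a    b  
>  s0     s1   s2 
   s1     s3   s4 
   s2     s3   s5 
   s3     s6   s7 
   s4     s6   s8 
   s5     s6   s8 
   s6     s9  s10 
 * s7     s9  s11 
   s8     s9  s11 
   s9    s12  s13 
   s10   s12   s0 
   s11   s12   s0 
   s12    s1  s14 
   s13    s1   s2 
   s14    s3   s5 
(> = start, * = accepting)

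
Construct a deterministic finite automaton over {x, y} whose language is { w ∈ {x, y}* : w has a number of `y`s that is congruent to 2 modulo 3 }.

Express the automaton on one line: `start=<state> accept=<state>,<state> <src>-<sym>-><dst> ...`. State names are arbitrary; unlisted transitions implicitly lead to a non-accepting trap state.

Keep the running count of `y`s modulo 3: each `y` advances along the cycle q0 → q1 → q2 → q0 while other symbols loop. Accept at q2.
        x   y  
>  q0   q0  q1 
   q1   q1  q2 
 * q2   q2  q0 
(> = start, * = accepting)

start=q0 accept=q2 q0-x->q0 q0-y->q1 q1-x->q1 q1-y->q2 q2-x->q2 q2-y->q0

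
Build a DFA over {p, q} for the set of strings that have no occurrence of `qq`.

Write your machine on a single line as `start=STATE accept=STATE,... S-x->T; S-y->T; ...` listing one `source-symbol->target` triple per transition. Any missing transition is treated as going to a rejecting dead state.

This is the complement of 'contains `qq`'. Use the same substring-matching states — S0 through S2 holding how much of `qq` has just been matched — but flip the accepting set: everything except the trap S2 accepts.
A 3-state machine:
        p   q  
>* S0   S0  S1 
 * S1   S0  S2 
   S2   S2  S2 
(> = start, * = accepting)

start=S0; accept=S0,S1; S0-p->S0; S0-q->S1; S1-p->S0; S1-q->S2; S2-p->S2; S2-q->S2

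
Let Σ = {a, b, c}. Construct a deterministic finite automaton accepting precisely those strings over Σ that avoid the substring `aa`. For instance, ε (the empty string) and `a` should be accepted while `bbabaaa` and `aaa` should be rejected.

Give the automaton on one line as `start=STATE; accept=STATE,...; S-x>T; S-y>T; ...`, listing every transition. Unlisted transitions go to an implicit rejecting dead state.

This is the complement of 'contains `aa`'. Use the same substring-matching states — S0 through S2 holding how much of `aa` has just been matched — but flip the accepting set: everything except the trap S2 accepts.
With 3 states:
        a   b   c  
>* S0   S1  S0  S0 
 * S1   S2  S0  S0 
   S2   S2  S2  S2 
(> = start, * = accepting)

start=S0; accept=S0,S1; S0-a>S1; S0-b>S0; S0-c>S0; S1-a>S2; S1-b>S0; S1-c>S0; S2-a>S2; S2-b>S2; S2-c>S2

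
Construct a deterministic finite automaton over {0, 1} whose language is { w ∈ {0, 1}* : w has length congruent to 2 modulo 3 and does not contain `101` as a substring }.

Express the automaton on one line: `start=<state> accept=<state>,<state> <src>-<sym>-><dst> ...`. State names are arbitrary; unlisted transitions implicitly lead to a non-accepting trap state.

Run two small machines in parallel and take their product. One (3 states) tracks the input length modulo 3; the other (4 states) tracks partial matches of the forbidden pattern `101`. Each combined state is a pair, one component from each; accept when both components accept.
          0    1  
>  s0     s1   s2 
   s1     s3   s4 
   s2     s5   s4 
 * s3     s0   s6 
 * s4     s7   s6 
 * s5     s0   s8 
   s6     s9   s2 
   s7     s1  s10 
   s8    s10  s10 
   s9     s3  s11 
   s10   s11  s11 
   s11    s8   s8 
(> = start, * = accepting)

start=s0 accept=s3,s4,s5 s0-0->s1 s0-1->s2 s1-0->s3 s1-1->s4 s2-0->s5 s2-1->s4 s3-0->s0 s3-1->s6 s4-0->s7 s4-1->s6 s5-0->s0 s5-1->s8 s6-0->s9 s6-1->s2 s7-0->s1 s7-1->s10 s8-0->s10 s8-1->s10 s9-0->s3 s9-1->s11 s10-0->s11 s10-1->s11 s11-0->s8 s11-1->s8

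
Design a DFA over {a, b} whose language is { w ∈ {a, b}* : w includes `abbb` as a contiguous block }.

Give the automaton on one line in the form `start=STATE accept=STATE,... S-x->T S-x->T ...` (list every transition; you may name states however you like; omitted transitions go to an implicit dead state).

start=S0 accept=S4 S0-a->S1 S0-b->S0 S1-a->S1 S1-b->S2 S2-a->S1 S2-b->S3 S3-a->S1 S3-b->S4 S4-a->S4 S4-b->S4

Track how much of `abbb` has been matched so far: state S0 is no progress, S4 is the absorbing accept state reached once `abbb` has occurred. Intermediate states record partial matches; on a mismatch, fall back to the longest reusable overlap.
With 5 states:
        a   b  
>  S0   S1  S0 
   S1   S1  S2 
   S2   S1  S3 
   S3   S1  S4 
 * S4   S4  S4 
(> = start, * = accepting)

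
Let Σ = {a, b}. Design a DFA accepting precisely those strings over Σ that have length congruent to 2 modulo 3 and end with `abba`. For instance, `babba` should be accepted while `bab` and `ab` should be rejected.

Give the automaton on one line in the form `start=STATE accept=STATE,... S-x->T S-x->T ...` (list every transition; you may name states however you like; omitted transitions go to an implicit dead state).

Build one automaton per condition and run them in lockstep. One (3 states) tracks the input length modulo 3; the other (5 states) tracks how much of the suffix `abba` has currently been matched. Each combined state is a pair, one component from each; accept when both components accept. After merging equivalent states the machine shrinks.
7 states suffice.
        a   b  
>  q0   q1  q1 
   q1   q2  q3 
   q2   q0  q4 
   q3   q0  q0 
   q4   q1  q5 
   q5   q6  q3 
 * q6   q0  q4 
(> = start, * = accepting)

start=q0 accept=q6 q0-a->q1 q0-b->q1 q1-a->q2 q1-b->q3 q2-a->q0 q2-b->q4 q3-a->q0 q3-b->q0 q4-a->q1 q4-b->q5 q5-a->q6 q5-b->q3 q6-a->q0 q6-b->q4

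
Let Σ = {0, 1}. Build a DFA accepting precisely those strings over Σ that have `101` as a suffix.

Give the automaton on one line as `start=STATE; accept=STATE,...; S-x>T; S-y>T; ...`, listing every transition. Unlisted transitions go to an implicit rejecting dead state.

Remember how much of `101` the current input suffix matches. State q0 means no match yet; q1 means the last symbol is `1`; q2 means the last 2 symbols are `10`; q3 means the last 3 symbols are `101`. Only q3 accepts. On a mismatch, fall back to the longest proper suffix that is still a prefix of `101`.
4 states suffice.
        0   1  
>  q0   q0  q1 
   q1   q2  q1 
   q2   q0  q3 
 * q3   q2  q1 
(> = start, * = accepting)

start=q0; accept=q3; q0-0>q0; q0-1>q1; q1-0>q2; q1-1>q1; q2-0>q0; q2-1>q3; q3-0>q2; q3-1>q1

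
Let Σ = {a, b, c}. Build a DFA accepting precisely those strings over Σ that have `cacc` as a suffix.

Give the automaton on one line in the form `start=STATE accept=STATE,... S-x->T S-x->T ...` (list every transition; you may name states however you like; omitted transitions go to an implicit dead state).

start=q0 accept=q4 q0-a->q0 q0-b->q0 q0-c->q1 q1-a->q2 q1-b->q0 q1-c->q1 q2-a->q0 q2-b->q0 q2-c->q3 q3-a->q2 q3-b->q0 q3-c->q4 q4-a->q2 q4-b->q0 q4-c->q1

Let each state record the length of the longest suffix of the input read so far that is also a prefix of `cacc`. q1 means the last symbol is `c`; q2 means the last 2 symbols are `ca`; q3 means the last 3 symbols are `cac`; q4 means the last 4 symbols are `cacc`. Accept only at q4, where the string currently ends in `cacc`.
With 5 states:
        a   b   c  
>  q0   q0  q0  q1 
   q1   q2  q0  q1 
   q2   q0  q0  q3 
   q3   q2  q0  q4 
 * q4   q2  q0  q1 
(> = start, * = accepting)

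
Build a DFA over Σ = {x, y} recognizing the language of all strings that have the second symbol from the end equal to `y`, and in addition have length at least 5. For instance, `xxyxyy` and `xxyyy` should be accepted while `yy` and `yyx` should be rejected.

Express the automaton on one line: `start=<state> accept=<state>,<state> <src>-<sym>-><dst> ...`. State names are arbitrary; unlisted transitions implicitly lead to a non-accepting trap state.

Handle the two conditions separately and then intersect. One (7 states) tracks the last 2 symbols read; the other (7 states) tracks the input length, saturating at 6. Each combined state is a pair, one component from each; accept when both components accept.
23 states suffice.
          x    y  
>  s0     s1   s2 
   s1     s3   s4 
   s2     s5   s6 
   s3     s7   s8 
   s4     s9  s10 
   s5     s7   s8 
   s6     s9  s10 
   s7    s11  s12 
   s8    s13  s14 
   s9    s11  s12 
   s10   s13  s14 
   s11   s15  s16 
   s12   s17  s18 
   s13   s15  s16 
   s14   s17  s18 
   s15   s19  s20 
   s16   s21  s22 
 * s17   s19  s20 
 * s18   s21  s22 
   s19   s19  s20 
   s20   s21  s22 
 * s21   s19  s20 
 * s22   s21  s22 
(> = start, * = accepting)

start=s0 accept=s17,s18,s21,s22 s0-x->s1 s0-y->s2 s1-x->s3 s1-y->s4 s2-x->s5 s2-y->s6 s3-x->s7 s3-y->s8 s4-x->s9 s4-y->s10 s5-x->s7 s5-y->s8 s6-x->s9 s6-y->s10 s7-x->s11 s7-y->s12 s8-x->s13 s8-y->s14 s9-x->s11 s9-y->s12 s10-x->s13 s10-y->s14 s11-x->s15 s11-y->s16 s12-x->s17 s12-y->s18 s13-x->s15 s13-y->s16 s14-x->s17 s14-y->s18 s15-x->s19 s15-y->s20 s16-x->s21 s16-y->s22 s17-x->s19 s17-y->s20 s18-x->s21 s18-y->s22 s19-x->s19 s19-y->s20 s20-x->s21 s20-y->s22 s21-x->s19 s21-y->s20 s22-x->s21 s22-y->s22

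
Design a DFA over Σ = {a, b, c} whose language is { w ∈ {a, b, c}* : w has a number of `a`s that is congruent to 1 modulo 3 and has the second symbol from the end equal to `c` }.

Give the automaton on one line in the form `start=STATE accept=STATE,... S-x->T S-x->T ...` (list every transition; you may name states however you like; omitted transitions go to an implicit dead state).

start=q0 accept=q5,q6 q0-a->q1 q0-b->q0 q0-c->q2 q1-a->q3 q1-b->q1 q1-c->q4 q2-a->q5 q2-b->q0 q2-c->q2 q3-a->q0 q3-b->q3 q3-c->q3 q4-a->q3 q4-b->q5 q4-c->q6 q5-a->q3 q5-b->q1 q5-c->q4 q6-a->q3 q6-b->q5 q6-c->q6

Build one automaton per condition and run them in lockstep. One (3 states) tracks the count of `a`s modulo 3; the other (13 states) tracks the last 2 symbols read. Each combined state is a pair, one component from each; accept when both components accept. Minimizing collapses redundant product states.
7 states suffice.
        a   b   c  
>  q0   q1  q0  q2 
   q1   q3  q1  q4 
   q2   q5  q0  q2 
   q3   q0  q3  q3 
   q4   q3  q5  q6 
 * q5   q3  q1  q4 
 * q6   q3  q5  q6 
(> = start, * = accepting)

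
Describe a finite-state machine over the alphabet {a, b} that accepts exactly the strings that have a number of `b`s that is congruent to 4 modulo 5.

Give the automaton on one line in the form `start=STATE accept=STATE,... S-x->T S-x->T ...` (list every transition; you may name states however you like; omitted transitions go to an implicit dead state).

start=S0 accept=S4 S0-a->S0 S0-b->S1 S1-a->S1 S1-b->S2 S2-a->S2 S2-b->S3 S3-a->S3 S3-b->S4 S4-a->S4 S4-b->S0

Keep the running count of `b`s modulo 5: each `b` advances along the cycle S0 → S1 → S2 → S3 → S4 → S0 while other symbols loop. Accept at S4.
A 5-state machine:
        a   b  
>  S0   S0  S1 
   S1   S1  S2 
   S2   S2  S3 
   S3   S3  S4 
 * S4   S4  S0 
(> = start, * = accepting)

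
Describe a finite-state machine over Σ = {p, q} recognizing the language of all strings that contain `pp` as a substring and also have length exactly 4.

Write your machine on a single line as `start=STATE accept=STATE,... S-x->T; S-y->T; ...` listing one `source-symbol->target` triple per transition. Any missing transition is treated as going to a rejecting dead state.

Handle the two conditions separately and then intersect. The first has 3 states tracking whether and how much of `pp` has been seen; the second has 6 states tracking the input length, saturating at 5. A product state is a pair (one from each), accepting exactly when both do.
With 15 states:
       p  q 
>  A   B  C 
   B   D  E 
   C   F  E 
   D   G  G 
   E   H  I 
   F   G  I 
   G   J  J 
   H   J  K 
   I   L  K 
 * J   M  M 
   K   N  O 
   L   M  O 
   M   M  M 
   N   M  O 
   O   N  O 
(> = start, * = accepting)

start=A; accept=J; A-p->B; A-q->C; B-p->D; B-q->E; C-p->F; C-q->E; D-p->G; D-q->G; E-p->H; E-q->I; F-p->G; F-q->I; G-p->J; G-q->J; H-p->J; H-q->K; I-p->L; I-q->K; J-p->M; J-q->M; K-p->N; K-q->O; L-p->M; L-q->O; M-p->M; M-q->M; N-p->M; N-q->O; O-p->N; O-q->O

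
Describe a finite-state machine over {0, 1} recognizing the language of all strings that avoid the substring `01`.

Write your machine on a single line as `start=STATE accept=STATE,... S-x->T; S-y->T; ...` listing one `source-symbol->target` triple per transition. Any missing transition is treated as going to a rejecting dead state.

start=A; accept=A,B; A-0->B; A-1->A; B-0->B; B-1->C; C-0->C; C-1->C

This is the complement of 'contains `01`'. Use the same substring-matching states — A through C holding how much of `01` has just been matched — but flip the accepting set: everything except the trap C accepts.
A 3-state machine:
       0  1 
>* A   B  A 
 * B   B  C 
   C   C  C 
(> = start, * = accepting)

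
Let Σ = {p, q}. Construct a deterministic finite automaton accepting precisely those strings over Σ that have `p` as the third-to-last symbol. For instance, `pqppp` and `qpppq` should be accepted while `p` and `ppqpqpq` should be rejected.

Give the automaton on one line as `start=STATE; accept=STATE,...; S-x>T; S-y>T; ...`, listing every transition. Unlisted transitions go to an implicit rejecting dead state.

start=A; accept=H,I,J,K; A-p>B; A-q>C; B-p>D; B-q>E; C-p>F; C-q>G; D-p>H; D-q>I; E-p>J; E-q>K; F-p>L; F-q>M; G-p>N; G-q>O; H-p>H; H-q>I; I-p>J; I-q>K; J-p>L; J-q>M; K-p>N; K-q>O; L-p>H; L-q>I; M-p>J; M-q>K; N-p>L; N-q>M; O-p>N; O-q>O

A DFA must remember the last 3 symbols (since which symbol is third-to-last isn't known until the input ends). Use one state per possible window of the last ≤3 symbols; accept from those whose window starts with `p`.
       p  q 
>  A   B  C 
   B   D  E 
   C   F  G 
   D   H  I 
   E   J  K 
   F   L  M 
   G   N  O 
 * H   H  I 
 * I   J  K 
 * J   L  M 
 * K   N  O 
   L   H  I 
   M   J  K 
   N   L  M 
   O   N  O 
(> = start, * = accepting)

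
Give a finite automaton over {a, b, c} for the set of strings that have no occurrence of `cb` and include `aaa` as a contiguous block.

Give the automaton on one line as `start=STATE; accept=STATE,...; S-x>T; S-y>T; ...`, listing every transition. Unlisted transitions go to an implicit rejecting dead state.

Build one automaton per condition and run them in lockstep. One (3 states) tracks partial matches of the forbidden pattern `cb`; the other (4 states) tracks whether and how much of `aaa` has been seen. Each combined state is a pair, one component from each; accept when both components accept. Equivalent product states are then merged.
A 7-state machine:
        a   b   c  
>  S0   S1  S0  S2 
   S1   S3  S0  S2 
   S2   S1  S4  S2 
   S3   S5  S0  S2 
   S4   S4  S4  S4 
 * S5   S5  S5  S6 
 * S6   S5  S4  S6 
(> = start, * = accepting)

start=S0; accept=S5,S6; S0-a>S1; S0-b>S0; S0-c>S2; S1-a>S3; S1-b>S0; S1-c>S2; S2-a>S1; S2-b>S4; S2-c>S2; S3-a>S5; S3-b>S0; S3-c>S2; S4-a>S4; S4-b>S4; S4-c>S4; S5-a>S5; S5-b>S5; S5-c>S6; S6-a>S5; S6-b>S4; S6-c>S6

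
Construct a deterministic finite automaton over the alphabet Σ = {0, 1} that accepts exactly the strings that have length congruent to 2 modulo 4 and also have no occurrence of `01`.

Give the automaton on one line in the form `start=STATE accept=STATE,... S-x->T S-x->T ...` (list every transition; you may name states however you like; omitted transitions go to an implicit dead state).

Run two small machines in parallel and take their product. One (4 states) tracks the input length modulo 4; the other (3 states) tracks partial matches of the forbidden pattern `01`. Each combined state is a pair, one component from each; accept when both components accept. Equivalent product states are then merged.
With 9 states:
       0  1 
>  A   B  C 
   B   D  E 
   C   D  F 
 * D   G  E 
   E   E  E 
 * F   G  H 
   G   I  E 
   H   I  A 
   I   B  E 
(> = start, * = accepting)

start=A accept=D,F A-0->B A-1->C B-0->D B-1->E C-0->D C-1->F D-0->G D-1->E E-0->E E-1->E F-0->G F-1->H G-0->I G-1->E H-0->I H-1->A I-0->B I-1->E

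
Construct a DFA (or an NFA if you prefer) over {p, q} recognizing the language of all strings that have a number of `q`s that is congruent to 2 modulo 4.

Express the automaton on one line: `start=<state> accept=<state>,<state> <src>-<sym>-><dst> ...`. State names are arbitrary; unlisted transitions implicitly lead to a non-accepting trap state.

start=A accept=C A-p->A A-q->B B-p->B B-q->C C-p->C C-q->D D-p->D D-q->A

Keep the running count of `q`s modulo 4: each `q` advances along the cycle A → B → C → D → A while other symbols loop. Accept at C.
With 4 states:
       p  q 
>  A   A  B 
   B   B  C 
 * C   C  D 
   D   D  A 
(> = start, * = accepting)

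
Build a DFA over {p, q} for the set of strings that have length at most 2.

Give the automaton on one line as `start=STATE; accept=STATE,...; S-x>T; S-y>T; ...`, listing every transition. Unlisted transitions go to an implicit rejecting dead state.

start=S0; accept=S0,S1,S2; S0-p>S1; S0-q>S1; S1-p>S2; S1-q>S2; S2-p>S3; S2-q>S3; S3-p>S3; S3-q>S3

We only need to distinguish lengths 0, 1, …, 2, and '>2'. Chain S0 → S1 → S2 → S3 on every symbol, with S3 looping. Accepting states: {S0, S1, S2}.
        p   q  
>* S0   S1  S1 
 * S1   S2  S2 
 * S2   S3  S3 
   S3   S3  S3 
(> = start, * = accepting)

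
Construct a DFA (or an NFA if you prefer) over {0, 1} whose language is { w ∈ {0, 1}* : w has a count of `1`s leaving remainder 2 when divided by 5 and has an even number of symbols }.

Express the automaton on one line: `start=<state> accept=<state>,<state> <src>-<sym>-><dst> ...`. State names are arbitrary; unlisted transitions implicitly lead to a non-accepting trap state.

start=S0 accept=S4 S0-0->S1 S0-1->S2 S1-0->S0 S1-1->S3 S2-0->S3 S2-1->S4 S3-0->S2 S3-1->S5 S4-0->S5 S4-1->S6 S5-0->S4 S5-1->S7 S6-0->S7 S6-1->S8 S7-0->S6 S7-1->S9 S8-0->S9 S8-1->S1 S9-0->S8 S9-1->S0

Handle the two conditions separately and then intersect. One (5 states) tracks the count of `1`s modulo 5; the other (2 states) tracks the input length modulo 2. Each combined state is a pair, one component from each; accept when both components accept.
10 states suffice.
        0   1  
>  S0   S1  S2 
   S1   S0  S3 
   S2   S3  S4 
   S3   S2  S5 
 * S4   S5  S6 
   S5   S4  S7 
   S6   S7  S8 
   S7   S6  S9 
   S8   S9  S1 
   S9   S8  S0 
(> = start, * = accepting)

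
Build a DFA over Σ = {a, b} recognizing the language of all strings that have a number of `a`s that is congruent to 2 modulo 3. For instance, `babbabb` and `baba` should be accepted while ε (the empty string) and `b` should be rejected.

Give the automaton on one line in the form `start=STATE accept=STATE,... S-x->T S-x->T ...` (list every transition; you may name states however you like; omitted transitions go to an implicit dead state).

Keep the running count of `a`s modulo 3: each `a` advances along the cycle s0 → s1 → s2 → s0 while other symbols loop. Accept at s2.
        a   b  
>  s0   s1  s0 
   s1   s2  s1 
 * s2   s0  s2 
(> = start, * = accepting)

start=s0 accept=s2 s0-a->s1 s0-b->s0 s1-a->s2 s1-b->s1 s2-a->s0 s2-b->s2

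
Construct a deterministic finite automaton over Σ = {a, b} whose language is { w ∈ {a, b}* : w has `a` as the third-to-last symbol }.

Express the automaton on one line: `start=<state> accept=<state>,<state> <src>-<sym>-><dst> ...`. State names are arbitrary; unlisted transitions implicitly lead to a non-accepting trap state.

Because acceptance depends on a position counted from the end, the machine has to buffer the most recent 3 symbols. Make each state the string of the last up-to-3 symbols read; on input `x` shift the window left and append `x`. Accept when the buffered window has length 3 and begins with `a`.
15 states suffice.
          a    b  
>  q0     q1   q2 
   q1     q3   q4 
   q2     q5   q6 
   q3     q7   q8 
   q4     q9  q10 
   q5    q11  q12 
   q6    q13  q14 
 * q7     q7   q8 
 * q8     q9  q10 
 * q9    q11  q12 
 * q10   q13  q14 
   q11    q7   q8 
   q12    q9  q10 
   q13   q11  q12 
   q14   q13  q14 
(> = start, * = accepting)

start=q0 accept=q7,q8,q9,q10 q0-a->q1 q0-b->q2 q1-a->q3 q1-b->q4 q2-a->q5 q2-b->q6 q3-a->q7 q3-b->q8 q4-a->q9 q4-b->q10 q5-a->q11 q5-b->q12 q6-a->q13 q6-b->q14 q7-a->q7 q7-b->q8 q8-a->q9 q8-b->q10 q9-a->q11 q9-b->q12 q10-a->q13 q10-b->q14 q11-a->q7 q11-b->q8 q12-a->q9 q12-b->q10 q13-a->q11 q13-b->q12 q14-a->q13 q14-b->q14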